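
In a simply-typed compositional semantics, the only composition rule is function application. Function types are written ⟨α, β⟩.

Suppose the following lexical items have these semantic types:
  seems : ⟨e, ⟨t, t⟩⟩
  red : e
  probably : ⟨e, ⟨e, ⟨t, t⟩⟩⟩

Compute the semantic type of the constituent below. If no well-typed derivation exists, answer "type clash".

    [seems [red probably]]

At [red probably], probably : ⟨e, ⟨e, ⟨t, t⟩⟩⟩ takes red : e, giving ⟨e, ⟨t, t⟩⟩.
At [seems [red probably]]: neither ⟨e, ⟨t, t⟩⟩ nor ⟨e, ⟨t, t⟩⟩ can take the other as argument; the node is ill-typed.

type clash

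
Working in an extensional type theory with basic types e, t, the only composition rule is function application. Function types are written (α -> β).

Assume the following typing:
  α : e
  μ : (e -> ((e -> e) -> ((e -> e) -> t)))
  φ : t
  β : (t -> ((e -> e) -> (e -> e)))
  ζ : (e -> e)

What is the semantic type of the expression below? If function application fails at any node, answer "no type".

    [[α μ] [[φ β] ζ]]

((e -> e) -> t)

At [α μ], μ : (e -> ((e -> e) -> ((e -> e) -> t))) takes α : e, giving ((e -> e) -> ((e -> e) -> t)).
At [φ β], β : (t -> ((e -> e) -> (e -> e))) takes φ : t, giving ((e -> e) -> (e -> e)).
At [[φ β] ζ], [φ β] : ((e -> e) -> (e -> e)) takes ζ : (e -> e), giving (e -> e).
At [[α μ] [[φ β] ζ]], [α μ] : ((e -> e) -> ((e -> e) -> t)) takes [[φ β] ζ] : (e -> e), giving ((e -> e) -> t).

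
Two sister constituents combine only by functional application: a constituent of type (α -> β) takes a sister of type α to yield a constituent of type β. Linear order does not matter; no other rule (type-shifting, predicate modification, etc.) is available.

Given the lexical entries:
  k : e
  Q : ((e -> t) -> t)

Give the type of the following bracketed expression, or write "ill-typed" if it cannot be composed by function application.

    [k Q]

ill-typed

At [k Q]: neither e nor ((e -> t) -> t) can take the other as argument; the node is ill-typed.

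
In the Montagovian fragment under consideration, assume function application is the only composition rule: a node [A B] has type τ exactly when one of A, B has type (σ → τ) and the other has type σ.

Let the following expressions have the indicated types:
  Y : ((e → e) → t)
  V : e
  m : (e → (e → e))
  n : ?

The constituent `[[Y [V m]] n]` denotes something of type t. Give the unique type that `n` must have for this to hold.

For [[Y [V m]] n] to have type t with [Y [V m]] of type t, n must be the function: n : (t → t).

(t → t)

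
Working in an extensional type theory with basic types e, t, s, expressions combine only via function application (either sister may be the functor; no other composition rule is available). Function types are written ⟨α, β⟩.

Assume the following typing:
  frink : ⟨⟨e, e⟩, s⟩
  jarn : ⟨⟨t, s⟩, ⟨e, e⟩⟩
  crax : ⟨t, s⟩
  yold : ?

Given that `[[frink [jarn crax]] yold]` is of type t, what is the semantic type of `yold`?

⟨s, t⟩

[[frink [jarn crax]] yold] must have type t. The sister [frink [jarn crax]] has type s; that is not a function onto t, so yold must be the functor, of type ⟨s, t⟩.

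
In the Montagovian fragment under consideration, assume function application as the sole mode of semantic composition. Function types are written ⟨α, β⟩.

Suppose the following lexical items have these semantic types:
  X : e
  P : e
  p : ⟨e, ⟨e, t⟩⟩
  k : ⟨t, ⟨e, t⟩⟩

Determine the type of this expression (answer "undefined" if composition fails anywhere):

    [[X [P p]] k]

[P p]: p is ⟨e, ⟨e, t⟩⟩, P is e; result ⟨e, t⟩.
[X [P p]]: [P p] is ⟨e, t⟩, X is e; result t.
[[X [P p]] k]: k is ⟨t, ⟨e, t⟩⟩, [X [P p]] is t; result ⟨e, t⟩.

⟨e, t⟩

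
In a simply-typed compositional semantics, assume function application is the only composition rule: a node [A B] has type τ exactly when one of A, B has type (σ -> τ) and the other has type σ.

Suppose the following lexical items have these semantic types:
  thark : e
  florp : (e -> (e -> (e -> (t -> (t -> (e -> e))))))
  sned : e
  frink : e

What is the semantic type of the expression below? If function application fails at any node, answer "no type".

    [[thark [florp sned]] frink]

(t -> (t -> (e -> e)))

[florp sned] — florp of type (e -> (e -> (e -> (t -> (t -> (e -> e)))))) combines with sned of type e: type (e -> (e -> (t -> (t -> (e -> e))))).
[thark [florp sned]] — [florp sned] of type (e -> (e -> (t -> (t -> (e -> e))))) combines with thark of type e: type (e -> (t -> (t -> (e -> e)))).
[[thark [florp sned]] frink] — [thark [florp sned]] of type (e -> (t -> (t -> (e -> e)))) combines with frink of type e: type (t -> (t -> (e -> e))).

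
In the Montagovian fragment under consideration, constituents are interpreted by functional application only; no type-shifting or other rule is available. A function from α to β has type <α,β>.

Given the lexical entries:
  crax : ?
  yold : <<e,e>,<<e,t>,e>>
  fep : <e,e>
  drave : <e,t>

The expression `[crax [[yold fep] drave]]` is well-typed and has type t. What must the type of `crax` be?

<e,t>

[crax [[yold fep] drave]] is required to be t. [[yold fep] drave] : e cannot yield t as functor, so crax : <e,t>.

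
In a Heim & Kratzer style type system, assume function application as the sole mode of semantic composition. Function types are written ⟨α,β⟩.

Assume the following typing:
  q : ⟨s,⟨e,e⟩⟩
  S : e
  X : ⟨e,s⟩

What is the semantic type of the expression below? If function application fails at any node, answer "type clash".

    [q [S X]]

⟨e,e⟩

[S X]: functor X : ⟨e,s⟩, argument S : e; result s.
[q [S X]]: functor q : ⟨s,⟨e,e⟩⟩, argument [S X] : s; result ⟨e,e⟩.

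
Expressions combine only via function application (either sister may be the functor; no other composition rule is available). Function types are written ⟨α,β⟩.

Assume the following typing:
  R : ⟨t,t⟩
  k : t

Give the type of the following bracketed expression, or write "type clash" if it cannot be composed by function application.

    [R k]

t

[R k] — R of type ⟨t,t⟩ combines with k of type t: type t.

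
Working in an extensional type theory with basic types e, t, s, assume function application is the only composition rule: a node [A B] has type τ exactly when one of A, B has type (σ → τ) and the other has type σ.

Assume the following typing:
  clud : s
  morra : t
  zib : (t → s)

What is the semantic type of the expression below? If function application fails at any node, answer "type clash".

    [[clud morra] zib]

[clud morra]: s with t — neither is a function whose domain matches the other; composition fails here.

type clash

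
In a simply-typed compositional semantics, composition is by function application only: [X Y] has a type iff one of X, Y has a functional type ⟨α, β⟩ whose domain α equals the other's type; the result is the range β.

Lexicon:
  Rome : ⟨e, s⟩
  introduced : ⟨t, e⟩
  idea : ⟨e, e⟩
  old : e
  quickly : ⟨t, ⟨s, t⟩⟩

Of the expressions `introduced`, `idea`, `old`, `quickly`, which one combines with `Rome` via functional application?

introduced : ⟨t, e⟩ — no; Rome wants e, and introduced wants t.
idea : ⟨e, e⟩ — no; Rome wants e, and idea wants e.
old — combines: Rome : ⟨e, s⟩ takes old : e as argument, giving s.
quickly : ⟨t, ⟨s, t⟩⟩ — no; Rome wants e, and quickly wants t.

old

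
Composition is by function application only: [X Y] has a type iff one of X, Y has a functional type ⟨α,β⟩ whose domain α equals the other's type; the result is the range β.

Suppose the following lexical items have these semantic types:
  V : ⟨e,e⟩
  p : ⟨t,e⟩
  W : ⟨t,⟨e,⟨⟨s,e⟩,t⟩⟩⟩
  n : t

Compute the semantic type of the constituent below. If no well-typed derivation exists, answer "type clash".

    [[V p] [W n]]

At [V p]: neither ⟨e,e⟩ nor ⟨t,e⟩ can take the other as argument; the node is ill-typed.

type clash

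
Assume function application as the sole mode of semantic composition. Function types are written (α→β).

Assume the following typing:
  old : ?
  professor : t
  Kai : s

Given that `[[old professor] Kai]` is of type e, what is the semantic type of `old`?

(t→(s→e))

At [[old professor] Kai] (required: e): Kai is s, which is not a function with range e; hence [old professor] is the functor — type (s→e).
At [old professor] (required: (s→e)): professor is t, which is not a function with range (s→e); hence old is the functor — type (t→(s→e)).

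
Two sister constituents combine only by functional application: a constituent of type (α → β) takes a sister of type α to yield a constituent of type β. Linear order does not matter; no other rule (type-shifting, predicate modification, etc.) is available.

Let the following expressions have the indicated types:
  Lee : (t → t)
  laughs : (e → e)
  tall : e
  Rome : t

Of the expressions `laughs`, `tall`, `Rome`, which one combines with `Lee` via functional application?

Rome

laughs : (e → e) — no; Lee wants t, and laughs wants e.
tall : e — no; Lee wants t, and tall wants nothing (atomic).
Rome — combines: Lee : (t → t) takes Rome : t as argument, giving t.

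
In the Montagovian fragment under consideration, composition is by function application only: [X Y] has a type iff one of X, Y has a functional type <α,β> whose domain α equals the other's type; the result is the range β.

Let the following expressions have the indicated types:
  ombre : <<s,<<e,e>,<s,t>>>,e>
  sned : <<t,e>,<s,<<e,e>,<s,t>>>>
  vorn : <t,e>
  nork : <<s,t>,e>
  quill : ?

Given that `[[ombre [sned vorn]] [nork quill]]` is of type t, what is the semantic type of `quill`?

At [[ombre [sned vorn]] [nork quill]] (required: t): [ombre [sned vorn]] is e, which is not a function with range t; hence [nork quill] is the functor — type <e,t>.
At [nork quill] (required: <e,t>): nork is <<s,t>,e>, which is not a function with range <e,t>; hence quill is the functor — type <<<s,t>,e>,<e,t>>.

<<<s,t>,e>,<e,t>>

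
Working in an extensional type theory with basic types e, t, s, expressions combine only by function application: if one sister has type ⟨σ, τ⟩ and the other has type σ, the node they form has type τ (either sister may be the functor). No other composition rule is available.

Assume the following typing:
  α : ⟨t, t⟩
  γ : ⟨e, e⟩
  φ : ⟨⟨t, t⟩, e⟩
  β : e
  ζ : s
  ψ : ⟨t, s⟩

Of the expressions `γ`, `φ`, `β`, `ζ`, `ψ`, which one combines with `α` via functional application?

φ

γ : ⟨e, e⟩ — no; α wants t, and γ wants e.
φ — combines: φ : ⟨⟨t, t⟩, e⟩ takes α : ⟨t, t⟩ as argument, giving e.
β : e — no; α wants t, and β wants nothing (atomic).
ζ : s — no; α wants t, and ζ wants nothing (atomic).
ψ : ⟨t, s⟩ — no; α wants t, and ψ wants t.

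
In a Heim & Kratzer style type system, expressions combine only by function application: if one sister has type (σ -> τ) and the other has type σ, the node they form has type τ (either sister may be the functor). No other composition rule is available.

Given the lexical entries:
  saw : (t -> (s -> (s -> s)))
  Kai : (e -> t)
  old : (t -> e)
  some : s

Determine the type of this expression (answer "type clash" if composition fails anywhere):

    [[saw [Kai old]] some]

At [Kai old]: neither (e -> t) nor (t -> e) can take the other as argument; the node is ill-typed.

type clash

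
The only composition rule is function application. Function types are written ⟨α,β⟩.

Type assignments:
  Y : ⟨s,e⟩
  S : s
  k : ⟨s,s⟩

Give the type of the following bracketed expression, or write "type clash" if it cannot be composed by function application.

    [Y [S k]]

[S k]: functor k : ⟨s,s⟩, argument S : s; result s.
[Y [S k]]: functor Y : ⟨s,e⟩, argument [S k] : s; result e.

e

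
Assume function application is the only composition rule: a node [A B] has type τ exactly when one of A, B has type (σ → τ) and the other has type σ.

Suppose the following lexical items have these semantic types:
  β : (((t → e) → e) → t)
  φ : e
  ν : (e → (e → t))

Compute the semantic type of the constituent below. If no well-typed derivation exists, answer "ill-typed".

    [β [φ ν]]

[φ ν]: (e → (e → t)) applied to e yields (e → t).
[β [φ ν]]: (((t → e) → e) → t) and (e → t) cannot combine by function application — type clash.

ill-typed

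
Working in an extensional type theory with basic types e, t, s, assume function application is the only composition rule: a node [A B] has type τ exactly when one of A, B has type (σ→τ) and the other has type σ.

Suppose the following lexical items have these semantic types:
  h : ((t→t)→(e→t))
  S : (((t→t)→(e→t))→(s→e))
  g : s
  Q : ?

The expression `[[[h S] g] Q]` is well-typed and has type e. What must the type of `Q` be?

For [[[h S] g] Q] to have type e with [[h S] g] of type e, Q must be the function: Q : (e→e).

(e→e)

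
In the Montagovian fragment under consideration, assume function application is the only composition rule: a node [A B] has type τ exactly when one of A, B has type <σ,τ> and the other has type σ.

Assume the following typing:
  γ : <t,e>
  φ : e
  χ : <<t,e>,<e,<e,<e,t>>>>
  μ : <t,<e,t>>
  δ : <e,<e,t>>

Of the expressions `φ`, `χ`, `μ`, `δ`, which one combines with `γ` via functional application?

χ

φ : e — no; γ wants t, and φ wants nothing (atomic).
χ — combines: χ : <<t,e>,<e,<e,<e,t>>>> takes γ : <t,e> as argument, giving <e,<e,<e,t>>>.
μ : <t,<e,t>> — no; γ wants t, and μ wants t.
δ : <e,<e,t>> — no; γ wants t, and δ wants e.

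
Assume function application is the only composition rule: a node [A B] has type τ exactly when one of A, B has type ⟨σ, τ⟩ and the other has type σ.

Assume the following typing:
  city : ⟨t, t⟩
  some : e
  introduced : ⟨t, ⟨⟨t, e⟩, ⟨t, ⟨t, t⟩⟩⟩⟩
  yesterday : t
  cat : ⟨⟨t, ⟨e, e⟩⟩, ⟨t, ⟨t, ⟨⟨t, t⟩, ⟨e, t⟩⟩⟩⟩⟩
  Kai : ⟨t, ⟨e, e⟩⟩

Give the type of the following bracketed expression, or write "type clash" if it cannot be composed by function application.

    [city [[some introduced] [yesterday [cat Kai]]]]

type clash

At [some introduced]: neither e nor ⟨t, ⟨⟨t, e⟩, ⟨t, ⟨t, t⟩⟩⟩⟩ can take the other as argument; the node is ill-typed.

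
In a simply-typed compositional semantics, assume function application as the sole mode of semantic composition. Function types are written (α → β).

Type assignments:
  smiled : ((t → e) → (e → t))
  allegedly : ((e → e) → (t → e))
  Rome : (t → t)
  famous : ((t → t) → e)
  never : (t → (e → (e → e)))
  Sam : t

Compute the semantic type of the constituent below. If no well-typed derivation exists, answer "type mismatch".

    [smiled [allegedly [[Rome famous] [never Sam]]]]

[Rome famous]: ((t → t) → e) applied to (t → t) yields e.
[never Sam]: (t → (e → (e → e))) applied to t yields (e → (e → e)).
[[Rome famous] [never Sam]]: (e → (e → e)) applied to e yields (e → e).
[allegedly [[Rome famous] [never Sam]]]: ((e → e) → (t → e)) applied to (e → e) yields (t → e).
[smiled [allegedly [[Rome famous] [never Sam]]]]: ((t → e) → (e → t)) applied to (t → e) yields (e → t).

(e → t)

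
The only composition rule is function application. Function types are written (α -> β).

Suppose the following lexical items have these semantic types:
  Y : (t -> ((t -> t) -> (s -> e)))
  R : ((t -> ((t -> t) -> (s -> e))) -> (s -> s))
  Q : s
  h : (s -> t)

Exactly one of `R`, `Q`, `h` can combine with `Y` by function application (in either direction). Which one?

R — combines: R : ((t -> ((t -> t) -> (s -> e))) -> (s -> s)) takes Y : (t -> ((t -> t) -> (s -> e))) as argument, giving (s -> s).
Q : s — neither side's domain matches the other.
h : (s -> t) — neither side's domain matches the other.

R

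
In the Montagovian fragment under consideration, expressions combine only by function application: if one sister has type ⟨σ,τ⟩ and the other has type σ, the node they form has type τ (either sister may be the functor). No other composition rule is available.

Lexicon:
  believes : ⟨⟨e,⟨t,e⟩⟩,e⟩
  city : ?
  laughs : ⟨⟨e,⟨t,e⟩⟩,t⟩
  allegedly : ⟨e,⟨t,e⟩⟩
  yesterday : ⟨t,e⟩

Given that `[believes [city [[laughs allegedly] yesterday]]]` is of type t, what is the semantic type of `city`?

[believes [city [[laughs allegedly] yesterday]]] must have type t. The sister believes has type ⟨⟨e,⟨t,e⟩⟩,e⟩; that is not a function onto t, so [city [[laughs allegedly] yesterday]] must be the functor, of type ⟨⟨⟨e,⟨t,e⟩⟩,e⟩,t⟩.
[city [[laughs allegedly] yesterday]] must have type ⟨⟨⟨e,⟨t,e⟩⟩,e⟩,t⟩. The sister [[laughs allegedly] yesterday] has type e; that is not a function onto ⟨⟨⟨e,⟨t,e⟩⟩,e⟩,t⟩, so city must be the functor, of type ⟨e,⟨⟨⟨e,⟨t,e⟩⟩,e⟩,t⟩⟩.

⟨e,⟨⟨⟨e,⟨t,e⟩⟩,e⟩,t⟩⟩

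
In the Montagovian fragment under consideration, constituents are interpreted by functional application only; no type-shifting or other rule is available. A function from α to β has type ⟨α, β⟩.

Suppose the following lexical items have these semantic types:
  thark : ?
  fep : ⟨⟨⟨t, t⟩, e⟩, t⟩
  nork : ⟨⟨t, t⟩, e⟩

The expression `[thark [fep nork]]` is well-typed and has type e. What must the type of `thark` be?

⟨t, e⟩

At [thark [fep nork]] (required: e): [fep nork] is t, which is not a function with range e; hence thark is the functor — type ⟨t, e⟩.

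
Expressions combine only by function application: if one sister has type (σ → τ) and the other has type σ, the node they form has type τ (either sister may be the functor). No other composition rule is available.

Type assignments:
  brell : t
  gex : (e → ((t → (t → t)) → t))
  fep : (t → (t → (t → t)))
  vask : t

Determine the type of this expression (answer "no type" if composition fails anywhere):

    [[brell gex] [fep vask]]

no type

At [brell gex]: neither t nor (e → ((t → (t → t)) → t)) can take the other as argument; the node is ill-typed.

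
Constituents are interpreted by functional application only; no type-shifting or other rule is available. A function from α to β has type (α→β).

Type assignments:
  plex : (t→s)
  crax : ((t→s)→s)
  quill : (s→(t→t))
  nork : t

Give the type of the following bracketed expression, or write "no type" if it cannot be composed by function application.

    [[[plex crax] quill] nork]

[plex crax] — crax of type ((t→s)→s) combines with plex of type (t→s): type s.
[[plex crax] quill] — quill of type (s→(t→t)) combines with [plex crax] of type s: type (t→t).
[[[plex crax] quill] nork] — [[plex crax] quill] of type (t→t) combines with nork of type t: type t.

t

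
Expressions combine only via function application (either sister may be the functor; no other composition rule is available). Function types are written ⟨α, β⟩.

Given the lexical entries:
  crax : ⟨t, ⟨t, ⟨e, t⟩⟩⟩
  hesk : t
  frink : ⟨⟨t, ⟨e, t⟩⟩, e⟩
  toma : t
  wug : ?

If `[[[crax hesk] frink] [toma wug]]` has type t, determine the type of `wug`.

For [[[crax hesk] frink] [toma wug]] to have type t with [[crax hesk] frink] of type e, [toma wug] must be the function: [toma wug] : ⟨e, t⟩.
For [toma wug] to have type ⟨e, t⟩ with toma of type t, wug must be the function: wug : ⟨t, ⟨e, t⟩⟩.

⟨t, ⟨e, t⟩⟩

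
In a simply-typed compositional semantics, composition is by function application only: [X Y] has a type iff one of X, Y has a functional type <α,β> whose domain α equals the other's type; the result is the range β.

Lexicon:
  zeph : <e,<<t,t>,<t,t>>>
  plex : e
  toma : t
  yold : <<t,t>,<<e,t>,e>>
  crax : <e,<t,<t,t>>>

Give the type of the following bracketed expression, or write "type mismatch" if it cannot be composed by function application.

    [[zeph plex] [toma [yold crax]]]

[zeph plex]: functor zeph : <e,<<t,t>,<t,t>>>, argument plex : e; result <<t,t>,<t,t>>.
At [yold crax]: neither <<t,t>,<<e,t>,e>> nor <e,<t,<t,t>>> can take the other as argument; the node is ill-typed.

type mismatch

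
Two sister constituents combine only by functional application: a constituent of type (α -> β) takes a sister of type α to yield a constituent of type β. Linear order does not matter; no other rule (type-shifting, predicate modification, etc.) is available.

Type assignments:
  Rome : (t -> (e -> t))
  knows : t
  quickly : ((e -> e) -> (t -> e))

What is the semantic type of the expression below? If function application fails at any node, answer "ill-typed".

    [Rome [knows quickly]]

ill-typed

[knows quickly]: t with ((e -> e) -> (t -> e)) — neither is a function whose domain matches the other; composition fails here.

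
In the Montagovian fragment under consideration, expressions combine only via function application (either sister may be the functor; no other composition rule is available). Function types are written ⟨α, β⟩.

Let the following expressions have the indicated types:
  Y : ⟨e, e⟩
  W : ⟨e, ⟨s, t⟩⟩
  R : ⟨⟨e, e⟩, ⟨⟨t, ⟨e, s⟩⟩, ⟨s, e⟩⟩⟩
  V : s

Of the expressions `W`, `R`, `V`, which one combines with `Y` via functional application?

R

W : ⟨e, ⟨s, t⟩⟩ — does not combine with Y.
R — combines: R : ⟨⟨e, e⟩, ⟨⟨t, ⟨e, s⟩⟩, ⟨s, e⟩⟩⟩ takes Y : ⟨e, e⟩ as argument, giving ⟨⟨t, ⟨e, s⟩⟩, ⟨s, e⟩⟩.
V : s — does not combine with Y.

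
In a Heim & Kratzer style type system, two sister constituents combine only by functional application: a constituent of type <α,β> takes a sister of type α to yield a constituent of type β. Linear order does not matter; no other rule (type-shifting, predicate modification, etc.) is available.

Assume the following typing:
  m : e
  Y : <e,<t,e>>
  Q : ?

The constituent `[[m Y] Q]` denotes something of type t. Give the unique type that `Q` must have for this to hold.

<<t,e>,t>

At [[m Y] Q] (required: t): [m Y] is <t,e>, which is not a function with range t; hence Q is the functor — type <<t,e>,t>.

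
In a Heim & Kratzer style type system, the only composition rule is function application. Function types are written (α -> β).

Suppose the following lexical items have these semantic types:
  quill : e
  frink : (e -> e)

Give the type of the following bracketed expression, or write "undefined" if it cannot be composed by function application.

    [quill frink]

e

[quill frink] — frink of type (e -> e) combines with quill of type e: type e.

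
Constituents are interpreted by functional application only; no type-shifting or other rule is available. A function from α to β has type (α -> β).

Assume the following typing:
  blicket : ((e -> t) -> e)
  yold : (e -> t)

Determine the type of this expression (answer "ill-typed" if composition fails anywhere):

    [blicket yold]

e

[blicket yold] — blicket of type ((e -> t) -> e) combines with yold of type (e -> t): type e.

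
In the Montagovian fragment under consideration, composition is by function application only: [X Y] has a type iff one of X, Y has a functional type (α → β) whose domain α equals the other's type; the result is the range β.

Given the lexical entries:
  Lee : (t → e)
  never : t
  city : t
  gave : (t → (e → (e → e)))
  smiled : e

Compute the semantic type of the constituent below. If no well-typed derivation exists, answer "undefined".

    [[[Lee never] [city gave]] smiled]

e

At [Lee never], Lee : (t → e) takes never : t, giving e.
At [city gave], gave : (t → (e → (e → e))) takes city : t, giving (e → (e → e)).
At [[Lee never] [city gave]], [city gave] : (e → (e → e)) takes [Lee never] : e, giving (e → e).
At [[[Lee never] [city gave]] smiled], [[Lee never] [city gave]] : (e → e) takes smiled : e, giving e.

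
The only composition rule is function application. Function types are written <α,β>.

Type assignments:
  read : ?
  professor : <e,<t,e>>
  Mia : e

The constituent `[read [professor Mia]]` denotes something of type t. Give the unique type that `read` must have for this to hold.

<<t,e>,t>

[read [professor Mia]] is required to be t. [professor Mia] : <t,e> cannot yield t as functor, so read : <<t,e>,t>.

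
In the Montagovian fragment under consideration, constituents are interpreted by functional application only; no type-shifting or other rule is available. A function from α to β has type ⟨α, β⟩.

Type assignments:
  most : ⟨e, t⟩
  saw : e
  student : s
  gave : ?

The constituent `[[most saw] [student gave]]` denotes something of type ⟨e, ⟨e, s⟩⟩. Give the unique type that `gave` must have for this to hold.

⟨s, ⟨t, ⟨e, ⟨e, s⟩⟩⟩⟩

[[most saw] [student gave]] is required to be ⟨e, ⟨e, s⟩⟩. [most saw] : t cannot yield ⟨e, ⟨e, s⟩⟩ as functor, so [student gave] : ⟨t, ⟨e, ⟨e, s⟩⟩⟩.
[student gave] is required to be ⟨t, ⟨e, ⟨e, s⟩⟩⟩. student : s cannot yield ⟨t, ⟨e, ⟨e, s⟩⟩⟩ as functor, so gave : ⟨s, ⟨t, ⟨e, ⟨e, s⟩⟩⟩⟩.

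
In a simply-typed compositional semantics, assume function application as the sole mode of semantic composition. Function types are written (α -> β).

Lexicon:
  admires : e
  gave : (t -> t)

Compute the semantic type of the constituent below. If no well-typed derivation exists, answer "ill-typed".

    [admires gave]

[admires gave]: e with (t -> t) — neither is a function whose domain matches the other; composition fails here.

ill-typed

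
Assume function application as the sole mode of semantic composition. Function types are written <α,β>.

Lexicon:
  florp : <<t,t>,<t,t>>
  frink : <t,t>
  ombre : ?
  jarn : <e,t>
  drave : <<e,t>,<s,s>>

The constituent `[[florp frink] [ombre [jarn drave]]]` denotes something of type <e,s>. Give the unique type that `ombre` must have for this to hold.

[[florp frink] [ombre [jarn drave]]] is required to be <e,s>. [florp frink] : <t,t> cannot yield <e,s> as functor, so [ombre [jarn drave]] : <<t,t>,<e,s>>.
[ombre [jarn drave]] is required to be <<t,t>,<e,s>>. [jarn drave] : <s,s> cannot yield <<t,t>,<e,s>> as functor, so ombre : <<s,s>,<<t,t>,<e,s>>>.

<<s,s>,<<t,t>,<e,s>>>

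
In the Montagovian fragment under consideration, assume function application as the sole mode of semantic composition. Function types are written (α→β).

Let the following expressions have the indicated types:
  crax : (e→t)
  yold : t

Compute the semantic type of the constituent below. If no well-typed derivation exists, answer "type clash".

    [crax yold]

[crax yold]: (e→t) with t — neither is a function whose domain matches the other; composition fails here.

type clash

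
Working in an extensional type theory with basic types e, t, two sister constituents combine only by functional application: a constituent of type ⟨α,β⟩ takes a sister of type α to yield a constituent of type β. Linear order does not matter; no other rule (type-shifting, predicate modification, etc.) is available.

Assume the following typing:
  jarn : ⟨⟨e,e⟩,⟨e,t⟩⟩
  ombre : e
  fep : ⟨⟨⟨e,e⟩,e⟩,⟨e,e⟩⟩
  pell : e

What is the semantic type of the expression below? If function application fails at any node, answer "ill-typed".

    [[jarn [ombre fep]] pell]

ill-typed

[ombre fep]: e and ⟨⟨⟨e,e⟩,e⟩,⟨e,e⟩⟩ cannot combine by function application — type clash.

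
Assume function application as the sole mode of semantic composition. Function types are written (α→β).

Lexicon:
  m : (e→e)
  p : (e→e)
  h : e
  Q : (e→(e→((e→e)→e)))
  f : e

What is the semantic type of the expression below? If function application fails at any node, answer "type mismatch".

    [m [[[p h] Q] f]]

[p h]: p is (e→e), h is e; result e.
[[p h] Q]: Q is (e→(e→((e→e)→e))), [p h] is e; result (e→((e→e)→e)).
[[[p h] Q] f]: [[p h] Q] is (e→((e→e)→e)), f is e; result ((e→e)→e).
[m [[[p h] Q] f]]: [[[p h] Q] f] is ((e→e)→e), m is (e→e); result e.

e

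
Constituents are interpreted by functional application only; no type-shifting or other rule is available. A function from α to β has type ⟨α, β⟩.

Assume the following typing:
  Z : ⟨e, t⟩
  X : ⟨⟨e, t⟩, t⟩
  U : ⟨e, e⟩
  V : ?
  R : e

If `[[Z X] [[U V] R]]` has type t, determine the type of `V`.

At [[Z X] [[U V] R]] (required: t): [Z X] is t, which is not a function with range t; hence [[U V] R] is the functor — type ⟨t, t⟩.
At [[U V] R] (required: ⟨t, t⟩): R is e, which is not a function with range ⟨t, t⟩; hence [U V] is the functor — type ⟨e, ⟨t, t⟩⟩.
At [U V] (required: ⟨e, ⟨t, t⟩⟩): U is ⟨e, e⟩, which is not a function with range ⟨e, ⟨t, t⟩⟩; hence V is the functor — type ⟨⟨e, e⟩, ⟨e, ⟨t, t⟩⟩⟩.

⟨⟨e, e⟩, ⟨e, ⟨t, t⟩⟩⟩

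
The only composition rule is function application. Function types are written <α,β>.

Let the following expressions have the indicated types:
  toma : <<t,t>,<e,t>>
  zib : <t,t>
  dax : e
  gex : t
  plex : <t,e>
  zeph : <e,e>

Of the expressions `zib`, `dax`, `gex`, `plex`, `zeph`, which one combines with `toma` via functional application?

zib

zib — combines: toma : <<t,t>,<e,t>> takes zib : <t,t> as argument, giving <e,t>.
dax : e — neither side's domain matches the other.
gex : t — neither side's domain matches the other.
plex : <t,e> — neither side's domain matches the other.
zeph : <e,e> — neither side's domain matches the other.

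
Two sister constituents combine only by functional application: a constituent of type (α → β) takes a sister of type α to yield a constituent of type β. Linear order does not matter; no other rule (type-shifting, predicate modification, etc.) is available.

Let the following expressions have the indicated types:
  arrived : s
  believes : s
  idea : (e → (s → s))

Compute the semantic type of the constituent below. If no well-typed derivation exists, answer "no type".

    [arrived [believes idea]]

[believes idea]: s and (e → (s → s)) cannot combine by function application — type clash.

no type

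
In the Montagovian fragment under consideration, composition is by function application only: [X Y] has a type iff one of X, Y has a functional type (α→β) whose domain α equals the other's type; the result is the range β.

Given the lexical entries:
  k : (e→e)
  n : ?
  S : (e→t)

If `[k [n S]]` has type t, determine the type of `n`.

((e→t)→((e→e)→t))

[k [n S]] must have type t. The sister k has type (e→e); that is not a function onto t, so [n S] must be the functor, of type ((e→e)→t).
[n S] must have type ((e→e)→t). The sister S has type (e→t); that is not a function onto ((e→e)→t), so n must be the functor, of type ((e→t)→((e→e)→t)).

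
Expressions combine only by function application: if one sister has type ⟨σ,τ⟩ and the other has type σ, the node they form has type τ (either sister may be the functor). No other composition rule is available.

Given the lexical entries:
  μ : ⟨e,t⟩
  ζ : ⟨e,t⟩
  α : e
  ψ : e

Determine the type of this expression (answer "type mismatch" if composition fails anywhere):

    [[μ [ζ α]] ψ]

type mismatch

[ζ α]: ζ is ⟨e,t⟩, α is e; result t.
[μ [ζ α]]: ⟨e,t⟩ with t — neither is a function whose domain matches the other; composition fails here.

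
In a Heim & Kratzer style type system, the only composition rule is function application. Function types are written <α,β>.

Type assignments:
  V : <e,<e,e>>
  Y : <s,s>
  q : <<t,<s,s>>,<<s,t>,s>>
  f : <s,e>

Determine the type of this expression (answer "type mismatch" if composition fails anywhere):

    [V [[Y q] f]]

[Y q]: <s,s> with <<t,<s,s>>,<<s,t>,s>> — neither is a function whose domain matches the other; composition fails here.

type mismatch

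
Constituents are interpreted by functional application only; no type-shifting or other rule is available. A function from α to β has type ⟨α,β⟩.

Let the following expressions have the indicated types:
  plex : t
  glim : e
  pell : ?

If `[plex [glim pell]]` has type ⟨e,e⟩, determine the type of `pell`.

[plex [glim pell]] must have type ⟨e,e⟩. The sister plex has type t; that is not a function onto ⟨e,e⟩, so [glim pell] must be the functor, of type ⟨t,⟨e,e⟩⟩.
[glim pell] must have type ⟨t,⟨e,e⟩⟩. The sister glim has type e; that is not a function onto ⟨t,⟨e,e⟩⟩, so pell must be the functor, of type ⟨e,⟨t,⟨e,e⟩⟩⟩.

⟨e,⟨t,⟨e,e⟩⟩⟩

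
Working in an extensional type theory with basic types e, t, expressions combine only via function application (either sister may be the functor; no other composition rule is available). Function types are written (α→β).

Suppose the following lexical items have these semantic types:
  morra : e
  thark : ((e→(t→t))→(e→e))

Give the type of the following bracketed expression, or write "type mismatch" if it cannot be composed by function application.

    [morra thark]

type mismatch

[morra thark]: e with ((e→(t→t))→(e→e)) — neither is a function whose domain matches the other; composition fails here.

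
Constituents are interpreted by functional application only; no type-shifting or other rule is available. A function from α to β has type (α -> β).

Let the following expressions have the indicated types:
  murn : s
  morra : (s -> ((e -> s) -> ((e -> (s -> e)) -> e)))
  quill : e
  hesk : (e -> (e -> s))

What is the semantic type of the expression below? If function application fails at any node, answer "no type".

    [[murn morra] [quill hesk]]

[murn morra]: morra is (s -> ((e -> s) -> ((e -> (s -> e)) -> e))), murn is s; result ((e -> s) -> ((e -> (s -> e)) -> e)).
[quill hesk]: hesk is (e -> (e -> s)), quill is e; result (e -> s).
[[murn morra] [quill hesk]]: [murn morra] is ((e -> s) -> ((e -> (s -> e)) -> e)), [quill hesk] is (e -> s); result ((e -> (s -> e)) -> e).

((e -> (s -> e)) -> e)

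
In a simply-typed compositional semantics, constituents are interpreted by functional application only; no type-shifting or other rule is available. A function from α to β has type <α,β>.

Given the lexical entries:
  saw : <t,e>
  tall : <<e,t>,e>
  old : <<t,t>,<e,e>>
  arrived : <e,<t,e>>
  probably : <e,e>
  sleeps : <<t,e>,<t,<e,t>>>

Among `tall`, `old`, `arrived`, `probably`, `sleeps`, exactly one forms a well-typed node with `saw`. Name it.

sleeps

tall : <<e,t>,e> — no; saw wants t, and tall wants <e,t>.
old : <<t,t>,<e,e>> — no; saw wants t, and old wants <t,t>.
arrived : <e,<t,e>> — no; saw wants t, and arrived wants e.
probably : <e,e> — no; saw wants t, and probably wants e.
sleeps — combines: sleeps : <<t,e>,<t,<e,t>>> takes saw : <t,e> as argument, giving <t,<e,t>>.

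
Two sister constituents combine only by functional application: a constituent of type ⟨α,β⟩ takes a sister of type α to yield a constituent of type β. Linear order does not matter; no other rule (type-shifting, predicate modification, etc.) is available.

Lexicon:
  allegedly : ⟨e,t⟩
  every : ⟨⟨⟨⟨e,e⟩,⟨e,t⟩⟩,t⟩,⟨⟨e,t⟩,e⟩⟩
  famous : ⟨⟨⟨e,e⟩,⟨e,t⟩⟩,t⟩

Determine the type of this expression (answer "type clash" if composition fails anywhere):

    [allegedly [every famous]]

[every famous]: every is ⟨⟨⟨⟨e,e⟩,⟨e,t⟩⟩,t⟩,⟨⟨e,t⟩,e⟩⟩, famous is ⟨⟨⟨e,e⟩,⟨e,t⟩⟩,t⟩; result ⟨⟨e,t⟩,e⟩.
[allegedly [every famous]]: [every famous] is ⟨⟨e,t⟩,e⟩, allegedly is ⟨e,t⟩; result e.

e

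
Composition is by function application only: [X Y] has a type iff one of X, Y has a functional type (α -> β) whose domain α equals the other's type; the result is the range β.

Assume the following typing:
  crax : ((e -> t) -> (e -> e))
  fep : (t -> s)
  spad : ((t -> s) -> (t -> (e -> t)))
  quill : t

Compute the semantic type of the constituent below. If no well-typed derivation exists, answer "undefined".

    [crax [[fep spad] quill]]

(e -> e)

[fep spad]: spad is ((t -> s) -> (t -> (e -> t))), fep is (t -> s); result (t -> (e -> t)).
[[fep spad] quill]: [fep spad] is (t -> (e -> t)), quill is t; result (e -> t).
[crax [[fep spad] quill]]: crax is ((e -> t) -> (e -> e)), [[fep spad] quill] is (e -> t); result (e -> e).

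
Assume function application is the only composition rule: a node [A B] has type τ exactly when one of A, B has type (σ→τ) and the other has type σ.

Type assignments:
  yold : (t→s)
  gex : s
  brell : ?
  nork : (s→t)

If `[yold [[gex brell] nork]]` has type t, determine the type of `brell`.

[yold [[gex brell] nork]] is required to be t. yold : (t→s) cannot yield t as functor, so [[gex brell] nork] : ((t→s)→t).
[[gex brell] nork] is required to be ((t→s)→t). nork : (s→t) cannot yield ((t→s)→t) as functor, so [gex brell] : ((s→t)→((t→s)→t)).
[gex brell] is required to be ((s→t)→((t→s)→t)). gex : s cannot yield ((s→t)→((t→s)→t)) as functor, so brell : (s→((s→t)→((t→s)→t))).

(s→((s→t)→((t→s)→t)))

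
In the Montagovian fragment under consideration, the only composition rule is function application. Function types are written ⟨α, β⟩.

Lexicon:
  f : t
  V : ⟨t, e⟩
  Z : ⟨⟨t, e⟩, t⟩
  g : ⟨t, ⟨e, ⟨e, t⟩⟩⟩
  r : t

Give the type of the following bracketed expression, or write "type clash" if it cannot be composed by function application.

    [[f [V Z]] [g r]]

type clash

[V Z]: Z is ⟨⟨t, e⟩, t⟩, V is ⟨t, e⟩; result t.
[f [V Z]]: t and t cannot combine by function application — type clash.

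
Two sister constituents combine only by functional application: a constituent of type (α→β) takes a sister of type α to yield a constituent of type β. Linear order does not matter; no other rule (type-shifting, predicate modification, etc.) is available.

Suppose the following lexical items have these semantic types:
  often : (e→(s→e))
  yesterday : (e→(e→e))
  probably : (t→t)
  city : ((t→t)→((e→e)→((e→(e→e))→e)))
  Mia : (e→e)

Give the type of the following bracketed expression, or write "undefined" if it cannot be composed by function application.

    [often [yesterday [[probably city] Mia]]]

(s→e)

At [probably city], city : ((t→t)→((e→e)→((e→(e→e))→e))) takes probably : (t→t), giving ((e→e)→((e→(e→e))→e)).
At [[probably city] Mia], [probably city] : ((e→e)→((e→(e→e))→e)) takes Mia : (e→e), giving ((e→(e→e))→e).
At [yesterday [[probably city] Mia]], [[probably city] Mia] : ((e→(e→e))→e) takes yesterday : (e→(e→e)), giving e.
At [often [yesterday [[probably city] Mia]]], often : (e→(s→e)) takes [yesterday [[probably city] Mia]] : e, giving (s→e).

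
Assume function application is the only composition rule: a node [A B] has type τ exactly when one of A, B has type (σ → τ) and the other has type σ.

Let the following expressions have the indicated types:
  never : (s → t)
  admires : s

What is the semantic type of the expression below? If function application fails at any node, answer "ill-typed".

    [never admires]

t

[never admires] — never of type (s → t) combines with admires of type s: type t.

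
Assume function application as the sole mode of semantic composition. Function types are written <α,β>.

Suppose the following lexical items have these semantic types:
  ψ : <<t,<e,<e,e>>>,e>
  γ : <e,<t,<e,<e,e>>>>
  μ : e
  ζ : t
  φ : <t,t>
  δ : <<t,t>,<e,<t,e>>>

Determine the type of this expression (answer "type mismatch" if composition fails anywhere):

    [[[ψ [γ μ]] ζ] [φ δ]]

type mismatch

At [γ μ], γ : <e,<t,<e,<e,e>>>> takes μ : e, giving <t,<e,<e,e>>>.
At [ψ [γ μ]], ψ : <<t,<e,<e,e>>>,e> takes [γ μ] : <t,<e,<e,e>>>, giving e.
[[ψ [γ μ]] ζ]: e with t — neither is a function whose domain matches the other; composition fails here.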